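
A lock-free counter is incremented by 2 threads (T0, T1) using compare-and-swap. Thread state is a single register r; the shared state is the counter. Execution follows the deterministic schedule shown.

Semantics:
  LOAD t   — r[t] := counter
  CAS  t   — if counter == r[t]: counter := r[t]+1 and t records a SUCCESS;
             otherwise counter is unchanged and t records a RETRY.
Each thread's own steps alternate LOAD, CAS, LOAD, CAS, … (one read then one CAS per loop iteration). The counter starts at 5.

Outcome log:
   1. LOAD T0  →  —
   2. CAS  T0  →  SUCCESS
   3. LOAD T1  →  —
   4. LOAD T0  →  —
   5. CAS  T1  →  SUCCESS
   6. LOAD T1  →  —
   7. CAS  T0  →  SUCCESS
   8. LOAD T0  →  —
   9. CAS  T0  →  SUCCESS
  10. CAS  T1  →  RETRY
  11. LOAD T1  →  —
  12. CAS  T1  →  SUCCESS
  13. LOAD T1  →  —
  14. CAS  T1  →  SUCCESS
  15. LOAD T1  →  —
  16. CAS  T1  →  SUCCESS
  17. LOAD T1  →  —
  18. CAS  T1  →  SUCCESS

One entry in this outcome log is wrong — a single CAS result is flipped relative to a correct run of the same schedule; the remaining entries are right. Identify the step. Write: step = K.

Re-executing:
[1] T0.load  rd  (counter 5, T0.r 5)
[2] T0.cas  hit  (counter 6, T0.r 5)
[3] T1.load  rd  (counter 6, T1.r 6)
[4] T0.load  rd  (counter 6, T0.r 6)
[5] T1.cas  hit  (counter 7, T1.r 6)
[6] T1.load  rd  (counter 7, T1.r 7)
[7] T0.cas  miss  (counter 7, T0.r 6)
[8] T0.load  rd  (counter 7, T0.r 7)
[9] T0.cas  hit  (counter 8, T0.r 7)
[10] T1.cas  miss  (counter 8, T1.r 7)
[11] T1.load  rd  (counter 8, T1.r 8)
[12] T1.cas  hit  (counter 9, T1.r 8)
[13] T1.load  rd  (counter 9, T1.r 9)
[14] T1.cas  hit  (counter 10, T1.r 9)
[15] T1.load  rd  (counter 10, T1.r 10)
[16] T1.cas  hit  (counter 11, T1.r 10)
[17] T1.load  rd  (counter 11, T1.r 11)
[18] T1.cas  hit  (counter 12, T1.r 11)
Flip is step 7.

step = 7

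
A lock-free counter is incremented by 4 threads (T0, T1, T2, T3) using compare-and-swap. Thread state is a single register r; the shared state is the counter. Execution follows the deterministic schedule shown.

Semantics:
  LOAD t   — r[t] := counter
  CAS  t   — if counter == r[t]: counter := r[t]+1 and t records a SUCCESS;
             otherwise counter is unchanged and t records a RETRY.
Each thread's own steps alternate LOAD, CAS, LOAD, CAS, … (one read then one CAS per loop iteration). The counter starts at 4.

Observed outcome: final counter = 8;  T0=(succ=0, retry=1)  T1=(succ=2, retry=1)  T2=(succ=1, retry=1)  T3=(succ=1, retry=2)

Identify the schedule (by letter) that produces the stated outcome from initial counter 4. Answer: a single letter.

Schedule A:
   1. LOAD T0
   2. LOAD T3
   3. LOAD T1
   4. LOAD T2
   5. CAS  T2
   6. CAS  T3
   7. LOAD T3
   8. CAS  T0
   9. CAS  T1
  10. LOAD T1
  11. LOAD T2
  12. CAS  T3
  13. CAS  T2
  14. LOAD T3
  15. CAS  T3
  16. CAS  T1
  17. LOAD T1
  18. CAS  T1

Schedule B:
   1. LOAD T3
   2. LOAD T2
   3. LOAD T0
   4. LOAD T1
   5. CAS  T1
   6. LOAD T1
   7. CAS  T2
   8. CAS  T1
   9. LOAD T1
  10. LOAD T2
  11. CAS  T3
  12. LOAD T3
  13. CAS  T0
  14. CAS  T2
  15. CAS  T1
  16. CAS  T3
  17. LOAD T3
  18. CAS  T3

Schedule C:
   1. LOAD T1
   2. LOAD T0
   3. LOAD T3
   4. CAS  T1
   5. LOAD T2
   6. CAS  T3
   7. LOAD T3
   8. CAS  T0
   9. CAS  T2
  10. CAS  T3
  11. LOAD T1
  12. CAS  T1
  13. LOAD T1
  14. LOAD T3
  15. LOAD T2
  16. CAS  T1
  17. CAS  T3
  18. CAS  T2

B

Simulating candidate B:
T3 LOAD — after: cnt=4, r=4 — load
T2 LOAD — after: cnt=4, r=4 — load
T0 LOAD — after: cnt=4, r=4 — load
T1 LOAD — after: cnt=4, r=4 — load
T1 CAS — after: cnt=5, r=4 — ok
T1 LOAD — after: cnt=5, r=5 — load
T2 CAS — after: cnt=5, r=4 — retry
T1 CAS — after: cnt=6, r=5 — ok
T1 LOAD — after: cnt=6, r=6 — load
T2 LOAD — after: cnt=6, r=6 — load
T3 CAS — after: cnt=6, r=4 — retry
T3 LOAD — after: cnt=6, r=6 — load
T0 CAS — after: cnt=6, r=4 — retry
T2 CAS — after: cnt=7, r=6 — ok
T1 CAS — after: cnt=7, r=6 — retry
T3 CAS — after: cnt=7, r=6 — retry
T3 LOAD — after: cnt=7, r=7 — load
T3 CAS — after: cnt=8, r=7 — ok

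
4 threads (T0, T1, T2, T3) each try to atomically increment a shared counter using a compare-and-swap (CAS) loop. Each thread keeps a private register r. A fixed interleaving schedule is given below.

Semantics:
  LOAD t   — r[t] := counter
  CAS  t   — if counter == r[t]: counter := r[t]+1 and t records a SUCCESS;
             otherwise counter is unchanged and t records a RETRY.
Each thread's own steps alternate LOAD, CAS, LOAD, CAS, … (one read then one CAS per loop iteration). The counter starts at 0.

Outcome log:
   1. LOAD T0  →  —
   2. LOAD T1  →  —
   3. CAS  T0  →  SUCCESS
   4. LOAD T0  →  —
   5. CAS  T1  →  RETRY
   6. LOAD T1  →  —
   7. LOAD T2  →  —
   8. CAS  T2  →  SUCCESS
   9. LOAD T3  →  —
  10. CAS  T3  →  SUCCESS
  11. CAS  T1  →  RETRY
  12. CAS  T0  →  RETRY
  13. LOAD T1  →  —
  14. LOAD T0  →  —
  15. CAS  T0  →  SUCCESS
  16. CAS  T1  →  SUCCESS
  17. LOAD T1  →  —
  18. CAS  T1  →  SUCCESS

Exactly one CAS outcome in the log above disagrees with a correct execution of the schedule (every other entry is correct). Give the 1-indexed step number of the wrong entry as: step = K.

Re-executing:
T0 LOAD — after: cnt=0, r=0 — load
T1 LOAD — after: cnt=0, r=0 — load
T0 CAS — after: cnt=1, r=0 — ok
T0 LOAD — after: cnt=1, r=1 — load
T1 CAS — after: cnt=1, r=0 — retry
T1 LOAD — after: cnt=1, r=1 — load
T2 LOAD — after: cnt=1, r=1 — load
T2 CAS — after: cnt=2, r=1 — ok
T3 LOAD — after: cnt=2, r=2 — load
T3 CAS — after: cnt=3, r=2 — ok
T1 CAS — after: cnt=3, r=1 — retry
T0 CAS — after: cnt=3, r=1 — retry
T1 LOAD — after: cnt=3, r=3 — load
T0 LOAD — after: cnt=3, r=3 — load
T0 CAS — after: cnt=4, r=3 — ok
T1 CAS — after: cnt=4, r=3 — retry
T1 LOAD — after: cnt=4, r=4 — load
T1 CAS — after: cnt=5, r=4 — ok
Log disagrees first at step 16.

step = 16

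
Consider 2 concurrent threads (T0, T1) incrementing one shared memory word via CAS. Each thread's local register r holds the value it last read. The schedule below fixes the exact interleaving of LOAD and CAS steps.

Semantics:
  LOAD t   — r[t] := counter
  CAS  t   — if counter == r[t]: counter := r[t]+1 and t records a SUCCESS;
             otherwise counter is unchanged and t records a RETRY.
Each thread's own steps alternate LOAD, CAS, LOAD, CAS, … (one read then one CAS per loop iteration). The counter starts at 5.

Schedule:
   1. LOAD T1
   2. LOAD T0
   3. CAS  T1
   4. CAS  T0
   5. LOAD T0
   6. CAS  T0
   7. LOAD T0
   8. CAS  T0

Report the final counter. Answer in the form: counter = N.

counter = 8

step 1: T1 LOAD ⇒ load; ctr=5 reg=5
step 2: T0 LOAD ⇒ load; ctr=5 reg=5
step 3: T1 CAS ⇒ ok; ctr=6 reg=5
step 4: T0 CAS ⇒ retry; ctr=6 reg=5
step 5: T0 LOAD ⇒ load; ctr=6 reg=6
step 6: T0 CAS ⇒ ok; ctr=7 reg=6
step 7: T0 LOAD ⇒ load; ctr=7 reg=7
step 8: T0 CAS ⇒ ok; ctr=8 reg=7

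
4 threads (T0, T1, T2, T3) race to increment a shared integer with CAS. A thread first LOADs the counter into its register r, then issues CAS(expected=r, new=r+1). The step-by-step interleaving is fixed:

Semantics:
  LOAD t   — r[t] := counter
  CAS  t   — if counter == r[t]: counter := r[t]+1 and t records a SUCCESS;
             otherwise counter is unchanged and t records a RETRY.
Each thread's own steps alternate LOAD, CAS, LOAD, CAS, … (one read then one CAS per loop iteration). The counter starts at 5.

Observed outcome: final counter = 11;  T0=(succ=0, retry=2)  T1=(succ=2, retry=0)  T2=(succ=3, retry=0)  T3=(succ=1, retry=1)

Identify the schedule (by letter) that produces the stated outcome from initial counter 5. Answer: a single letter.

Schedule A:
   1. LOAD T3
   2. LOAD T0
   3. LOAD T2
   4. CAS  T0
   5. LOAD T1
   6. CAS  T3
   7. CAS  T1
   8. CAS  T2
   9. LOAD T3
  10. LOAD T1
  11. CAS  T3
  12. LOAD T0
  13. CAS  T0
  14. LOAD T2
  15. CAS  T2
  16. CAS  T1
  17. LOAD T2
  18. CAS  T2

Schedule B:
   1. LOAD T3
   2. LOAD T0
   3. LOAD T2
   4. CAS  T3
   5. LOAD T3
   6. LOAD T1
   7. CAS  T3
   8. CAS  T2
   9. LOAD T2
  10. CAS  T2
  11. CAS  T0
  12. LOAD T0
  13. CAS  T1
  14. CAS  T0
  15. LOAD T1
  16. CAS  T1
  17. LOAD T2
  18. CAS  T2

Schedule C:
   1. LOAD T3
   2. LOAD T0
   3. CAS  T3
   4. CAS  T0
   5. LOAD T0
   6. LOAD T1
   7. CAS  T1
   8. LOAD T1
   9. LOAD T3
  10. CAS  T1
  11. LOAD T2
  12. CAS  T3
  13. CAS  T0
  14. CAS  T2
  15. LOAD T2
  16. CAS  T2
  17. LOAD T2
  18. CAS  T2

Simulating candidate C:
[1] T3.load  rd  (counter 5, T3.r 5)
[2] T0.load  rd  (counter 5, T0.r 5)
[3] T3.cas  hit  (counter 6, T3.r 5)
[4] T0.cas  miss  (counter 6, T0.r 5)
[5] T0.load  rd  (counter 6, T0.r 6)
[6] T1.load  rd  (counter 6, T1.r 6)
[7] T1.cas  hit  (counter 7, T1.r 6)
[8] T1.load  rd  (counter 7, T1.r 7)
[9] T3.load  rd  (counter 7, T3.r 7)
[10] T1.cas  hit  (counter 8, T1.r 7)
[11] T2.load  rd  (counter 8, T2.r 8)
[12] T3.cas  miss  (counter 8, T3.r 7)
[13] T0.cas  miss  (counter 8, T0.r 6)
[14] T2.cas  hit  (counter 9, T2.r 8)
[15] T2.load  rd  (counter 9, T2.r 9)
[16] T2.cas  hit  (counter 10, T2.r 9)
[17] T2.load  rd  (counter 10, T2.r 10)
[18] T2.cas  hit  (counter 11, T2.r 10)

C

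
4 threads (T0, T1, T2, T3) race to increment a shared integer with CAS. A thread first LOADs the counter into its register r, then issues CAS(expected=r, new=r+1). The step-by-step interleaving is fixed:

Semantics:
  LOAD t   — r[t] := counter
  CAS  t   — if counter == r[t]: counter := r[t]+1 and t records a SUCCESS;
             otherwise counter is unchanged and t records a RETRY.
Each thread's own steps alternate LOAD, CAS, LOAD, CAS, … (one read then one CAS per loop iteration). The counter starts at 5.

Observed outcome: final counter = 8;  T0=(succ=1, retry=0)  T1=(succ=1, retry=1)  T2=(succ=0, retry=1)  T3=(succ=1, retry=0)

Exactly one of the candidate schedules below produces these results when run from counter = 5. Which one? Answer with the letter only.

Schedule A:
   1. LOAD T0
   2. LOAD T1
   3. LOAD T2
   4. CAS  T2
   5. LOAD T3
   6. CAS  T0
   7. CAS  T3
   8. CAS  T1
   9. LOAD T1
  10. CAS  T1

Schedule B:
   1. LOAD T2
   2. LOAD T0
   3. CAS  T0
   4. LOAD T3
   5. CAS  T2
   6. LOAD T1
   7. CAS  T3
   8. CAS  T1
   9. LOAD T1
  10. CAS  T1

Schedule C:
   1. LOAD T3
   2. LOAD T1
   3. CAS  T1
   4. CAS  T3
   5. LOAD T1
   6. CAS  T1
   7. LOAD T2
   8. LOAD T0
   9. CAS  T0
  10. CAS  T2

Simulating candidate B:
1. LOAD T2 → mem=5 r[T2]=5 [LOAD]
2. LOAD T0 → mem=5 r[T0]=5 [LOAD]
3. CAS T0 → mem=6 r[T0]=5 [OK]
4. LOAD T3 → mem=6 r[T3]=6 [LOAD]
5. CAS T2 → mem=6 r[T2]=5 [RETRY]
6. LOAD T1 → mem=6 r[T1]=6 [LOAD]
7. CAS T3 → mem=7 r[T3]=6 [OK]
8. CAS T1 → mem=7 r[T1]=6 [RETRY]
9. LOAD T1 → mem=7 r[T1]=7 [LOAD]
10. CAS T1 → mem=8 r[T1]=7 [OK]

B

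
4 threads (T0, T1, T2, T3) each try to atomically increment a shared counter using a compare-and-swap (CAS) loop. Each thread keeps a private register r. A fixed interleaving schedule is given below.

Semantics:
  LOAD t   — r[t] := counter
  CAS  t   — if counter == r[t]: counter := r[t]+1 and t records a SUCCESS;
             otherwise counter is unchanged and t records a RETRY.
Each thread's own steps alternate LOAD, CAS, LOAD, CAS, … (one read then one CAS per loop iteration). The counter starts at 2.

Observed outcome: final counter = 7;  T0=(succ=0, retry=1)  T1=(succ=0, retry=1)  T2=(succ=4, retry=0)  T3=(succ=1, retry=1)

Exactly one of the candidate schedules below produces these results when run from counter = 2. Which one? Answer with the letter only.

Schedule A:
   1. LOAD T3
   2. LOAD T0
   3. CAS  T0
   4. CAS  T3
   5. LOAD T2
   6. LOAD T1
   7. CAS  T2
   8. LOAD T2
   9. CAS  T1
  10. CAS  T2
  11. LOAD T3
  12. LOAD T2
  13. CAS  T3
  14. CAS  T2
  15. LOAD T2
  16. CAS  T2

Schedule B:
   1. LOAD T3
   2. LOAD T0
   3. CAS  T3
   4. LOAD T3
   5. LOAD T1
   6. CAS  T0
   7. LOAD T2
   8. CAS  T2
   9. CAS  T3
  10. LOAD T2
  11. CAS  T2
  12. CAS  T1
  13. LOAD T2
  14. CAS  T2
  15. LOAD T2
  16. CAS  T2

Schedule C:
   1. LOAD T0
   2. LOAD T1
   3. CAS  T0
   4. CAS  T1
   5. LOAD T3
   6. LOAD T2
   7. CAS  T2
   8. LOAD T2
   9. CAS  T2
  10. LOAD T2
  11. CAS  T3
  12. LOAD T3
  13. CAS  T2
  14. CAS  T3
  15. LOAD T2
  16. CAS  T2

B

Tracing schedule B:
   1) LOAD T3:  M=2  r_T3=2
   2) LOAD T0:  M=2  r_T0=2
   3) CAS  T3:  M=3  r_T3=2 ✓
   4) LOAD T3:  M=3  r_T3=3
   5) LOAD T1:  M=3  r_T1=3
   6) CAS  T0:  M=3  r_T0=2 ✗
   7) LOAD T2:  M=3  r_T2=3
   8) CAS  T2:  M=4  r_T2=3 ✓
   9) CAS  T3:  M=4  r_T3=3 ✗
  10) LOAD T2:  M=4  r_T2=4
  11) CAS  T2:  M=5  r_T2=4 ✓
  12) CAS  T1:  M=5  r_T1=3 ✗
  13) LOAD T2:  M=5  r_T2=5
  14) CAS  T2:  M=6  r_T2=5 ✓
  15) LOAD T2:  M=6  r_T2=6
  16) CAS  T2:  M=7  r_T2=6 ✓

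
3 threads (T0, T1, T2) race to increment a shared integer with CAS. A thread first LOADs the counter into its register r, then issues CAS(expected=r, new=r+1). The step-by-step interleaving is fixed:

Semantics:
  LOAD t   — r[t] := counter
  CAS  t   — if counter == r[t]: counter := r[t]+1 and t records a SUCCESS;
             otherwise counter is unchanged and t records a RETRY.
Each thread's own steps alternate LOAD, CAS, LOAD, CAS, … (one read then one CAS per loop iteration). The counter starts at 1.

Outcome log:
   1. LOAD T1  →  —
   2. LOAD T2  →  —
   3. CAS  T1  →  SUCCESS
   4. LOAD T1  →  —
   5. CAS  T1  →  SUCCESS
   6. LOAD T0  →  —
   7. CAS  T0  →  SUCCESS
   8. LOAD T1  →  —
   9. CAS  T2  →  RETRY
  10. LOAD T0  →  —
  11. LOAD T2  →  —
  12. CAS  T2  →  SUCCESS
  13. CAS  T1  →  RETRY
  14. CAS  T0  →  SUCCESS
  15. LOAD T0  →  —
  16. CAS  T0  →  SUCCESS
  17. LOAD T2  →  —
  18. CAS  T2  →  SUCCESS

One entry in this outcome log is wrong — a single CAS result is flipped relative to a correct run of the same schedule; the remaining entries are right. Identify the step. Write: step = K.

step = 14

Correct run:
step 1: T1 LOAD ⇒ load; ctr=1 reg=1
step 2: T2 LOAD ⇒ load; ctr=1 reg=1
step 3: T1 CAS ⇒ ok; ctr=2 reg=1
step 4: T1 LOAD ⇒ load; ctr=2 reg=2
step 5: T1 CAS ⇒ ok; ctr=3 reg=2
step 6: T0 LOAD ⇒ load; ctr=3 reg=3
step 7: T0 CAS ⇒ ok; ctr=4 reg=3
step 8: T1 LOAD ⇒ load; ctr=4 reg=4
step 9: T2 CAS ⇒ retry; ctr=4 reg=1
step 10: T0 LOAD ⇒ load; ctr=4 reg=4
step 11: T2 LOAD ⇒ load; ctr=4 reg=4
step 12: T2 CAS ⇒ ok; ctr=5 reg=4
step 13: T1 CAS ⇒ retry; ctr=5 reg=4
step 14: T0 CAS ⇒ retry; ctr=5 reg=4
step 15: T0 LOAD ⇒ load; ctr=5 reg=5
step 16: T0 CAS ⇒ ok; ctr=6 reg=5
step 17: T2 LOAD ⇒ load; ctr=6 reg=6
step 18: T2 CAS ⇒ ok; ctr=7 reg=6
Mismatch at 14.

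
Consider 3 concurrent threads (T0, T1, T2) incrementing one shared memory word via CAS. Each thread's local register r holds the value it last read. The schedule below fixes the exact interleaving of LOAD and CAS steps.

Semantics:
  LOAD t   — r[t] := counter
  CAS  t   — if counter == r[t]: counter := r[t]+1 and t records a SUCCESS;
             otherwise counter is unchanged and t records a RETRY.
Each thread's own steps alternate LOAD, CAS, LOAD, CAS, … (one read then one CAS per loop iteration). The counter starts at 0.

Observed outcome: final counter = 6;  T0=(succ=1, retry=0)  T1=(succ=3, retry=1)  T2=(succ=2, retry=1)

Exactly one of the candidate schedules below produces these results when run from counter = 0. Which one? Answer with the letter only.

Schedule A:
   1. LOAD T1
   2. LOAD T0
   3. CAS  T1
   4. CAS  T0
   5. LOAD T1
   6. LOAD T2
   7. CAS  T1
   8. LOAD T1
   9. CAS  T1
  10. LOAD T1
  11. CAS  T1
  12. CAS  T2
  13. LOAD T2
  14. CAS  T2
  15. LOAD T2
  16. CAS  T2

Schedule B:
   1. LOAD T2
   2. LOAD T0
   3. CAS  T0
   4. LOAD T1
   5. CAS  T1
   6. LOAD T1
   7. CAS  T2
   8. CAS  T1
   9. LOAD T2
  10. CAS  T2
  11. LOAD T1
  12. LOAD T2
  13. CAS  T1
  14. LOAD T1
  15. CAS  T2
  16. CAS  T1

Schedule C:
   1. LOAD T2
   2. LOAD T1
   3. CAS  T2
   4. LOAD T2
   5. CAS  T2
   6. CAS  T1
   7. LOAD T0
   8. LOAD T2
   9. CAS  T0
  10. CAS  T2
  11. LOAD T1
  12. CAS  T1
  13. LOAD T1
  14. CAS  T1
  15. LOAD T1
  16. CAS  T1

Run C:
[1] T2.load  rd  (counter 0, T2.r 0)
[2] T1.load  rd  (counter 0, T1.r 0)
[3] T2.cas  hit  (counter 1, T2.r 0)
[4] T2.load  rd  (counter 1, T2.r 1)
[5] T2.cas  hit  (counter 2, T2.r 1)
[6] T1.cas  miss  (counter 2, T1.r 0)
[7] T0.load  rd  (counter 2, T0.r 2)
[8] T2.load  rd  (counter 2, T2.r 2)
[9] T0.cas  hit  (counter 3, T0.r 2)
[10] T2.cas  miss  (counter 3, T2.r 2)
[11] T1.load  rd  (counter 3, T1.r 3)
[12] T1.cas  hit  (counter 4, T1.r 3)
[13] T1.load  rd  (counter 4, T1.r 4)
[14] T1.cas  hit  (counter 5, T1.r 4)
[15] T1.load  rd  (counter 5, T1.r 5)
[16] T1.cas  hit  (counter 6, T1.r 5)

C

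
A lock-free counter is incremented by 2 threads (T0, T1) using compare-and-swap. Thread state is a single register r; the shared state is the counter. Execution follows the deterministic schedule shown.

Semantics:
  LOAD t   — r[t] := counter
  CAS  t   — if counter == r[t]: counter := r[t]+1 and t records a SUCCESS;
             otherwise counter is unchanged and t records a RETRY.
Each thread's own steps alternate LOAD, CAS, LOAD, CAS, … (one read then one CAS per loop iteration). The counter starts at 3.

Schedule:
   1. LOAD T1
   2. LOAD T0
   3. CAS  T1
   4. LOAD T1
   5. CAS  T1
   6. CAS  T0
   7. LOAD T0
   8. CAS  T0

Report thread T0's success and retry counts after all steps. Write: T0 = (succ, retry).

T1 LOAD — after: cnt=3, r=3 — load
T0 LOAD — after: cnt=3, r=3 — load
T1 CAS — after: cnt=4, r=3 — ok
T1 LOAD — after: cnt=4, r=4 — load
T1 CAS — after: cnt=5, r=4 — ok
T0 CAS — after: cnt=5, r=3 — retry
T0 LOAD — after: cnt=5, r=5 — load
T0 CAS — after: cnt=6, r=5 — ok

T0 = (1, 1)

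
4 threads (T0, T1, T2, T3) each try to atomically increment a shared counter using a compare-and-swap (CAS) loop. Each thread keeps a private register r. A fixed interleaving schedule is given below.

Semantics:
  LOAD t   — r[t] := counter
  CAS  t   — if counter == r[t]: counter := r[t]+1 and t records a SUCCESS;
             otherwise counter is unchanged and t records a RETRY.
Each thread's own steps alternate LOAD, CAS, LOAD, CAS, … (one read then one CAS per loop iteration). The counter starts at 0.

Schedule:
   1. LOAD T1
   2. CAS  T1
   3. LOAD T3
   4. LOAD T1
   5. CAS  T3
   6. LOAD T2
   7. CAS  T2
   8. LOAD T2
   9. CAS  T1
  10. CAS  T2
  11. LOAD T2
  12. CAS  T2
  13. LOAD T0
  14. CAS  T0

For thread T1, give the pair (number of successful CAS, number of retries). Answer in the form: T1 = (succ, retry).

T1 = (1, 1)

1. LOAD T1 → mem=0 r[T1]=0 [LOAD]
2. CAS T1 → mem=1 r[T1]=0 [OK]
3. LOAD T3 → mem=1 r[T3]=1 [LOAD]
4. LOAD T1 → mem=1 r[T1]=1 [LOAD]
5. CAS T3 → mem=2 r[T3]=1 [OK]
6. LOAD T2 → mem=2 r[T2]=2 [LOAD]
7. CAS T2 → mem=3 r[T2]=2 [OK]
8. LOAD T2 → mem=3 r[T2]=3 [LOAD]
9. CAS T1 → mem=3 r[T1]=1 [RETRY]
10. CAS T2 → mem=4 r[T2]=3 [OK]
11. LOAD T2 → mem=4 r[T2]=4 [LOAD]
12. CAS T2 → mem=5 r[T2]=4 [OK]
13. LOAD T0 → mem=5 r[T0]=5 [LOAD]
14. CAS T0 → mem=6 r[T0]=5 [OK]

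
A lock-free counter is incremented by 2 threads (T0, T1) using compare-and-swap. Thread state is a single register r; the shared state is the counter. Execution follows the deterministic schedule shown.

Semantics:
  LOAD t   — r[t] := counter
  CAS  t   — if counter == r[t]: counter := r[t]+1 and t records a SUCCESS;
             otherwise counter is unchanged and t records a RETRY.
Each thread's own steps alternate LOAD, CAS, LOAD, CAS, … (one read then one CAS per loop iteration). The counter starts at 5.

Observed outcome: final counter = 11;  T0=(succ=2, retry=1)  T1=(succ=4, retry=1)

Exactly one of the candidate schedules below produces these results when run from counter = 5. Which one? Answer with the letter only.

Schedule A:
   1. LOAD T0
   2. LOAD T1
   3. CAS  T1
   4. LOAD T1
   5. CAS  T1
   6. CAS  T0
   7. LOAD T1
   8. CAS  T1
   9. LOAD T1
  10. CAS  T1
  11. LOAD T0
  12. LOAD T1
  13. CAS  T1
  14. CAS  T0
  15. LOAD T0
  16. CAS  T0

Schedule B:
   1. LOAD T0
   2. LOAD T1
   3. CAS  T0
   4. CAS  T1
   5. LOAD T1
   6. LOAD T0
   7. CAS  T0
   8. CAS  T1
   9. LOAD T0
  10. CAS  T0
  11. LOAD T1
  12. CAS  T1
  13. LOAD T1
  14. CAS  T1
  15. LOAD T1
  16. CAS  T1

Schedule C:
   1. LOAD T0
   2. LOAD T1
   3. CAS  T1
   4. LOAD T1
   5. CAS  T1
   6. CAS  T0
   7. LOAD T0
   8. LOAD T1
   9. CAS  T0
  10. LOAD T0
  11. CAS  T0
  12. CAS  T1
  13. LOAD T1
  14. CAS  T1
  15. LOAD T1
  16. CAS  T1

C

Tracing schedule C:
step 1: T0 LOAD ⇒ load; ctr=5 reg=5
step 2: T1 LOAD ⇒ load; ctr=5 reg=5
step 3: T1 CAS ⇒ ok; ctr=6 reg=5
step 4: T1 LOAD ⇒ load; ctr=6 reg=6
step 5: T1 CAS ⇒ ok; ctr=7 reg=6
step 6: T0 CAS ⇒ retry; ctr=7 reg=5
step 7: T0 LOAD ⇒ load; ctr=7 reg=7
step 8: T1 LOAD ⇒ load; ctr=7 reg=7
step 9: T0 CAS ⇒ ok; ctr=8 reg=7
step 10: T0 LOAD ⇒ load; ctr=8 reg=8
step 11: T0 CAS ⇒ ok; ctr=9 reg=8
step 12: T1 CAS ⇒ retry; ctr=9 reg=7
step 13: T1 LOAD ⇒ load; ctr=9 reg=9
step 14: T1 CAS ⇒ ok; ctr=10 reg=9
step 15: T1 LOAD ⇒ load; ctr=10 reg=10
step 16: T1 CAS ⇒ ok; ctr=11 reg=10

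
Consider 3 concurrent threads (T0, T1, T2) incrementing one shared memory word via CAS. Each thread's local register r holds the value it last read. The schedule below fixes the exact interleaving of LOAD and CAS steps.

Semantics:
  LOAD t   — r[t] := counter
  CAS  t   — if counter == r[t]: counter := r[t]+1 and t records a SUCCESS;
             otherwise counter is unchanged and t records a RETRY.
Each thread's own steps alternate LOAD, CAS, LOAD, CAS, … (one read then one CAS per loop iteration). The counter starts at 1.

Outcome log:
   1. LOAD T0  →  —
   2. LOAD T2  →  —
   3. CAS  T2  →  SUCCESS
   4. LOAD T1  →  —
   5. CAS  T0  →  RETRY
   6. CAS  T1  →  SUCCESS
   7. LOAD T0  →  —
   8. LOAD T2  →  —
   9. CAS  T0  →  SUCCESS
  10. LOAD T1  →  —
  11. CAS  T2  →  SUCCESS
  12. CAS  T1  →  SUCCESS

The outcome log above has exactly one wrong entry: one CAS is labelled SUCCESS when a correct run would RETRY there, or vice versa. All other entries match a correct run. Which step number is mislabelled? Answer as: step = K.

step = 11

Correct run:
   1) LOAD T0:  M=1  r_T0=1
   2) LOAD T2:  M=1  r_T2=1
   3) CAS  T2:  M=2  r_T2=1 ✓
   4) LOAD T1:  M=2  r_T1=2
   5) CAS  T0:  M=2  r_T0=1 ✗
   6) CAS  T1:  M=3  r_T1=2 ✓
   7) LOAD T0:  M=3  r_T0=3
   8) LOAD T2:  M=3  r_T2=3
   9) CAS  T0:  M=4  r_T0=3 ✓
  10) LOAD T1:  M=4  r_T1=4
  11) CAS  T2:  M=4  r_T2=3 ✗
  12) CAS  T1:  M=5  r_T1=4 ✓
Mismatch at 11.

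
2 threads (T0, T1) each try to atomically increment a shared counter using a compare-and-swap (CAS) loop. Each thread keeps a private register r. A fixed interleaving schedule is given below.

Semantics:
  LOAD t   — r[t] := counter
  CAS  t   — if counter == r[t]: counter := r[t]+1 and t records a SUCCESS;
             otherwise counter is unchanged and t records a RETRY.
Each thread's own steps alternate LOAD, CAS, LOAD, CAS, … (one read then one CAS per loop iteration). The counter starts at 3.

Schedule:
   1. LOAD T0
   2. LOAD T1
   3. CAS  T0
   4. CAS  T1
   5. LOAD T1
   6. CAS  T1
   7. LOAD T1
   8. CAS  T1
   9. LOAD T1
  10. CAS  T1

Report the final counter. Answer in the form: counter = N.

counter = 7

step 1: T0 LOAD ⇒ load; ctr=3 reg=3
step 2: T1 LOAD ⇒ load; ctr=3 reg=3
step 3: T0 CAS ⇒ ok; ctr=4 reg=3
step 4: T1 CAS ⇒ retry; ctr=4 reg=3
step 5: T1 LOAD ⇒ load; ctr=4 reg=4
step 6: T1 CAS ⇒ ok; ctr=5 reg=4
step 7: T1 LOAD ⇒ load; ctr=5 reg=5
step 8: T1 CAS ⇒ ok; ctr=6 reg=5
step 9: T1 LOAD ⇒ load; ctr=6 reg=6
step 10: T1 CAS ⇒ ok; ctr=7 reg=6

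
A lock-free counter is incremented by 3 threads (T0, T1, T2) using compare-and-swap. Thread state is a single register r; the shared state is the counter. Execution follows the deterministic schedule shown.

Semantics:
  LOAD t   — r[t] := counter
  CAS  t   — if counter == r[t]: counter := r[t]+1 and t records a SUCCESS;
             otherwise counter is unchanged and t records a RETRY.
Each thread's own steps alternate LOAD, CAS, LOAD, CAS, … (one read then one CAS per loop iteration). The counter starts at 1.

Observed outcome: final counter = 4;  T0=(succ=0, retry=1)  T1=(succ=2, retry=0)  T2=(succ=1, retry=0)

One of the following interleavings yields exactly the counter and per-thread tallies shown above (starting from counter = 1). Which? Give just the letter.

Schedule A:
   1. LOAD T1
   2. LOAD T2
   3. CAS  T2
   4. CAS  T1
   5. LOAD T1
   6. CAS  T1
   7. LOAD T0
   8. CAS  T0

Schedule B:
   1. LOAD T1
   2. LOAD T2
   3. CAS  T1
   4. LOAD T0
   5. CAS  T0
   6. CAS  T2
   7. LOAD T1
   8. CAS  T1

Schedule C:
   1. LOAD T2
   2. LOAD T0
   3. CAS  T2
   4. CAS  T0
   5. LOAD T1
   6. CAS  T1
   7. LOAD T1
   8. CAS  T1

C

Simulating candidate C:
#1 T2 reads 1
#2 T0 reads 1
#3 T2 CAS(1→2) writes; counter now 2
#4 T0 CAS(1→2) fails; counter now 2
#5 T1 reads 2
#6 T1 CAS(2→3) writes; counter now 3
#7 T1 reads 3
#8 T1 CAS(3→4) writes; counter now 4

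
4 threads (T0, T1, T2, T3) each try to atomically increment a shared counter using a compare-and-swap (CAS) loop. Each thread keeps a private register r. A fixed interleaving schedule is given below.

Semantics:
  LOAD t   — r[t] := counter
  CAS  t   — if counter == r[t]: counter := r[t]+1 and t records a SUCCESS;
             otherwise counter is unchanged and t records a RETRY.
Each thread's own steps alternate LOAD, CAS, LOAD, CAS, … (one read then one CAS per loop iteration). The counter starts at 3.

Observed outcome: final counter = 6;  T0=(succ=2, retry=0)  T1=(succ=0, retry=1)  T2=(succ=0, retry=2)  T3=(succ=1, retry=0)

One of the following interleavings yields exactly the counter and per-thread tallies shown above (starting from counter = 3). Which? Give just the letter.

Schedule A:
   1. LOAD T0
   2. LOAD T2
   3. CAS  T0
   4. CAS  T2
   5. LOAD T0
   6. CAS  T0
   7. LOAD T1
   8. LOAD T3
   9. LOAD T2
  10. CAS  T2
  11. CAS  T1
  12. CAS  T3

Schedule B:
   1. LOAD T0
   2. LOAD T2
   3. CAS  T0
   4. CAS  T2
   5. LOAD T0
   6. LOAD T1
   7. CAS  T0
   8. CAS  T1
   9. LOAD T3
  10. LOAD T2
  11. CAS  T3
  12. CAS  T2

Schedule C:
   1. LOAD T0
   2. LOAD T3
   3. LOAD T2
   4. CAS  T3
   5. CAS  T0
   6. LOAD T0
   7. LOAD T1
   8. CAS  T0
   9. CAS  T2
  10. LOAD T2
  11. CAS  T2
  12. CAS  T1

Run B:
#1 T0 reads 3
#2 T2 reads 3
#3 T0 CAS(3→4) writes; counter now 4
#4 T2 CAS(3→4) fails; counter now 4
#5 T0 reads 4
#6 T1 reads 4
#7 T0 CAS(4→5) writes; counter now 5
#8 T1 CAS(4→5) fails; counter now 5
#9 T3 reads 5
#10 T2 reads 5
#11 T3 CAS(5→6) writes; counter now 6
#12 T2 CAS(5→6) fails; counter now 6

B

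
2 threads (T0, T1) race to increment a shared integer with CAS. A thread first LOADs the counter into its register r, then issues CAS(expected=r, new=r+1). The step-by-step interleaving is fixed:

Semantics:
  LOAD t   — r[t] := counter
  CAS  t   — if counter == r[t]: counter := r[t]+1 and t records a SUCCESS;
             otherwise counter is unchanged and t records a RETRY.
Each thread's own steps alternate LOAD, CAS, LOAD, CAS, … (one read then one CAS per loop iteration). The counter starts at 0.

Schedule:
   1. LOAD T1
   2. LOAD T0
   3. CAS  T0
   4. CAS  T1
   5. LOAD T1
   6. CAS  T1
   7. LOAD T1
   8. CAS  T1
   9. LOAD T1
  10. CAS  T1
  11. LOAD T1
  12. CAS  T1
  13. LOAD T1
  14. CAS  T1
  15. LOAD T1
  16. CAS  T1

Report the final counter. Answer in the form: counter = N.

step 1: T1 LOAD ⇒ load; ctr=0 reg=0
step 2: T0 LOAD ⇒ load; ctr=0 reg=0
step 3: T0 CAS ⇒ ok; ctr=1 reg=0
step 4: T1 CAS ⇒ retry; ctr=1 reg=0
step 5: T1 LOAD ⇒ load; ctr=1 reg=1
step 6: T1 CAS ⇒ ok; ctr=2 reg=1
step 7: T1 LOAD ⇒ load; ctr=2 reg=2
step 8: T1 CAS ⇒ ok; ctr=3 reg=2
step 9: T1 LOAD ⇒ load; ctr=3 reg=3
step 10: T1 CAS ⇒ ok; ctr=4 reg=3
step 11: T1 LOAD ⇒ load; ctr=4 reg=4
step 12: T1 CAS ⇒ ok; ctr=5 reg=4
step 13: T1 LOAD ⇒ load; ctr=5 reg=5
step 14: T1 CAS ⇒ ok; ctr=6 reg=5
step 15: T1 LOAD ⇒ load; ctr=6 reg=6
step 16: T1 CAS ⇒ ok; ctr=7 reg=6

counter = 7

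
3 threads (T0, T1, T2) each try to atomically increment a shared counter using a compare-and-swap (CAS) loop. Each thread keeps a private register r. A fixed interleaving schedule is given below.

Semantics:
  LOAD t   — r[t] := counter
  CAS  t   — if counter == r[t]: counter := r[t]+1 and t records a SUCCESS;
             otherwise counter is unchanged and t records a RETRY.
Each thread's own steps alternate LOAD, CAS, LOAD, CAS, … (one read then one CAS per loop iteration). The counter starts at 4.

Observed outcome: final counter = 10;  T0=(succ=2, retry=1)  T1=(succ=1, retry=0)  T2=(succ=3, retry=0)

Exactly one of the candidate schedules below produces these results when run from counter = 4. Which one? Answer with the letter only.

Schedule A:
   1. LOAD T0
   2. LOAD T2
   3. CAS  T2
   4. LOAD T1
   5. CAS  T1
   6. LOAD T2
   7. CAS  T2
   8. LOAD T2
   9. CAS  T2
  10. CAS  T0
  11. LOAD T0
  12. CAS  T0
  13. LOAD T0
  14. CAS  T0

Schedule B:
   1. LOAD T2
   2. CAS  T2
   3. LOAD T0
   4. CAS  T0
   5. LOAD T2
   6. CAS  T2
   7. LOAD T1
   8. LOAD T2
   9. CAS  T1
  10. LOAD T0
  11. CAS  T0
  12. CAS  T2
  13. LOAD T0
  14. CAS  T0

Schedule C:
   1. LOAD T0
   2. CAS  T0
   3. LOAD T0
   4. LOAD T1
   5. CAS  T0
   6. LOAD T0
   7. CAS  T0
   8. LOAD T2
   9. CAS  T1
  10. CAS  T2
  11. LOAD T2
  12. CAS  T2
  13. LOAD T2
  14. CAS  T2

Tracing schedule A:
[1] T0.load  rd  (counter 4, T0.r 4)
[2] T2.load  rd  (counter 4, T2.r 4)
[3] T2.cas  hit  (counter 5, T2.r 4)
[4] T1.load  rd  (counter 5, T1.r 5)
[5] T1.cas  hit  (counter 6, T1.r 5)
[6] T2.load  rd  (counter 6, T2.r 6)
[7] T2.cas  hit  (counter 7, T2.r 6)
[8] T2.load  rd  (counter 7, T2.r 7)
[9] T2.cas  hit  (counter 8, T2.r 7)
[10] T0.cas  miss  (counter 8, T0.r 4)
[11] T0.load  rd  (counter 8, T0.r 8)
[12] T0.cas  hit  (counter 9, T0.r 8)
[13] T0.load  rd  (counter 9, T0.r 9)
[14] T0.cas  hit  (counter 10, T0.r 9)

A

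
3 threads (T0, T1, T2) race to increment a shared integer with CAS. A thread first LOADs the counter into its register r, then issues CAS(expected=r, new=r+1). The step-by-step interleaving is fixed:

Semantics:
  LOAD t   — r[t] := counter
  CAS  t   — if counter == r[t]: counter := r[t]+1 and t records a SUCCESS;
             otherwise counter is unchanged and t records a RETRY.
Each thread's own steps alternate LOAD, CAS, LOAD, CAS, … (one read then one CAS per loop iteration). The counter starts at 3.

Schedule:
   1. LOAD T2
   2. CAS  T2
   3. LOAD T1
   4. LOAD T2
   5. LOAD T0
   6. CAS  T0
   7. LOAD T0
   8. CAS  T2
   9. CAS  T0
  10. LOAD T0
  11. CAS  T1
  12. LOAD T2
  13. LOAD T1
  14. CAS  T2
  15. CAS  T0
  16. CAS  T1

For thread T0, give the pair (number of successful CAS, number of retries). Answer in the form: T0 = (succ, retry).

   1) LOAD T2:  M=3  r_T2=3
   2) CAS  T2:  M=4  r_T2=3 ✓
   3) LOAD T1:  M=4  r_T1=4
   4) LOAD T2:  M=4  r_T2=4
   5) LOAD T0:  M=4  r_T0=4
   6) CAS  T0:  M=5  r_T0=4 ✓
   7) LOAD T0:  M=5  r_T0=5
   8) CAS  T2:  M=5  r_T2=4 ✗
   9) CAS  T0:  M=6  r_T0=5 ✓
  10) LOAD T0:  M=6  r_T0=6
  11) CAS  T1:  M=6  r_T1=4 ✗
  12) LOAD T2:  M=6  r_T2=6
  13) LOAD T1:  M=6  r_T1=6
  14) CAS  T2:  M=7  r_T2=6 ✓
  15) CAS  T0:  M=7  r_T0=6 ✗
  16) CAS  T1:  M=7  r_T1=6 ✗

T0 = (2, 1)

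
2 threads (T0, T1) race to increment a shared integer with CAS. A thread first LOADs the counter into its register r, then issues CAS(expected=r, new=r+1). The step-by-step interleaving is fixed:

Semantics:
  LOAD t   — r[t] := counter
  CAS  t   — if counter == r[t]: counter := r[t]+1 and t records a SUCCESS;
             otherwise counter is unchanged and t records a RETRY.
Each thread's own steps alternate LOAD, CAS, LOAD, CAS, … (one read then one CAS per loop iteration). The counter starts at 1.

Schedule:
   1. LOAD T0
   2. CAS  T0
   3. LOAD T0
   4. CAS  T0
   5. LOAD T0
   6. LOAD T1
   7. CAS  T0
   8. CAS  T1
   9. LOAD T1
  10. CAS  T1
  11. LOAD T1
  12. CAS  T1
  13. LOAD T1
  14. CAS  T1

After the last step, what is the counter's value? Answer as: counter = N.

   1) LOAD T0:  M=1  r_T0=1
   2) CAS  T0:  M=2  r_T0=1 ✓
   3) LOAD T0:  M=2  r_T0=2
   4) CAS  T0:  M=3  r_T0=2 ✓
   5) LOAD T0:  M=3  r_T0=3
   6) LOAD T1:  M=3  r_T1=3
   7) CAS  T0:  M=4  r_T0=3 ✓
   8) CAS  T1:  M=4  r_T1=3 ✗
   9) LOAD T1:  M=4  r_T1=4
  10) CAS  T1:  M=5  r_T1=4 ✓
  11) LOAD T1:  M=5  r_T1=5
  12) CAS  T1:  M=6  r_T1=5 ✓
  13) LOAD T1:  M=6  r_T1=6
  14) CAS  T1:  M=7  r_T1=6 ✓

counter = 7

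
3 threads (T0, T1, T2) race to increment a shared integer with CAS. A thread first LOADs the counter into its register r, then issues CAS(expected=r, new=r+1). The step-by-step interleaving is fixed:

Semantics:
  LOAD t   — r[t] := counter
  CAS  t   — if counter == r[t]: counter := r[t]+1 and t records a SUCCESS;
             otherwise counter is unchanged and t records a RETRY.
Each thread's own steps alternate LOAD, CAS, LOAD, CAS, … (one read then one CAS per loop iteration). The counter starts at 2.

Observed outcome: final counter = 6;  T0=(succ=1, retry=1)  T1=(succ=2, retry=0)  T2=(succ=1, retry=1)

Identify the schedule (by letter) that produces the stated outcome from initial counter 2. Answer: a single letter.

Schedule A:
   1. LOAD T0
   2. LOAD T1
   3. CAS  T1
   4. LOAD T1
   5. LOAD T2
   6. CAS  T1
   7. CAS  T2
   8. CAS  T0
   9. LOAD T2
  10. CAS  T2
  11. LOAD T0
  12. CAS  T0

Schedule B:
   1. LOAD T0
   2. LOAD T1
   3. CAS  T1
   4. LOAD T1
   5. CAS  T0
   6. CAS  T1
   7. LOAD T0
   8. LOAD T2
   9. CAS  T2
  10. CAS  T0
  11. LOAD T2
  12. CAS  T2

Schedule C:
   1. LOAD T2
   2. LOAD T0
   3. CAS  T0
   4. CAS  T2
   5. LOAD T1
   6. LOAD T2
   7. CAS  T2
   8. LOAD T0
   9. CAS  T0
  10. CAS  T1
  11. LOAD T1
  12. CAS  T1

A

Run A:
[1] T0.load  rd  (counter 2, T0.r 2)
[2] T1.load  rd  (counter 2, T1.r 2)
[3] T1.cas  hit  (counter 3, T1.r 2)
[4] T1.load  rd  (counter 3, T1.r 3)
[5] T2.load  rd  (counter 3, T2.r 3)
[6] T1.cas  hit  (counter 4, T1.r 3)
[7] T2.cas  miss  (counter 4, T2.r 3)
[8] T0.cas  miss  (counter 4, T0.r 2)
[9] T2.load  rd  (counter 4, T2.r 4)
[10] T2.cas  hit  (counter 5, T2.r 4)
[11] T0.load  rd  (counter 5, T0.r 5)
[12] T0.cas  hit  (counter 6, T0.r 5)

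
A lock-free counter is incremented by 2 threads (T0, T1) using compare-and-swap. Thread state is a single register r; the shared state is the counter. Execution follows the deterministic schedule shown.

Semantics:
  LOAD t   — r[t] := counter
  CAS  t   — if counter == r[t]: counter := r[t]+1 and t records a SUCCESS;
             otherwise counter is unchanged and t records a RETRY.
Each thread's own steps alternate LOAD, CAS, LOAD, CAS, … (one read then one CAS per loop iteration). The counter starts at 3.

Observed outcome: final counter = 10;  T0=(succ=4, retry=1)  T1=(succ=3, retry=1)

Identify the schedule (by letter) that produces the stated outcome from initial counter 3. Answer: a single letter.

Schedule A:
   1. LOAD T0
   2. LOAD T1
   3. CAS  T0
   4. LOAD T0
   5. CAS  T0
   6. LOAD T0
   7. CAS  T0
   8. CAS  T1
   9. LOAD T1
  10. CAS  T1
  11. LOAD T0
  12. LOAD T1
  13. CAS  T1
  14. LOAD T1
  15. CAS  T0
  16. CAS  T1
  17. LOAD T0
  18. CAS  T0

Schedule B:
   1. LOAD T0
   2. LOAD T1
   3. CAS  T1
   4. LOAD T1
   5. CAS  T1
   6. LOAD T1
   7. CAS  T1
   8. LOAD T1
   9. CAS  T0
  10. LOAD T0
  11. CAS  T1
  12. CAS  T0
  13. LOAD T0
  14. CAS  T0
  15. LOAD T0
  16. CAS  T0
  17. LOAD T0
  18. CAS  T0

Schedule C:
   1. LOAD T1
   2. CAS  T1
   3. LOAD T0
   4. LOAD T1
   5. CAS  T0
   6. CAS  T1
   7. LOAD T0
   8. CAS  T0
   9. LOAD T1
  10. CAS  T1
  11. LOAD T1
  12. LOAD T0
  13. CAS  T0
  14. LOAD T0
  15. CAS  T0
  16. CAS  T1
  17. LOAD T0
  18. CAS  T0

A

Simulating candidate A:
   1) LOAD T0:  M=3  r_T0=3
   2) LOAD T1:  M=3  r_T1=3
   3) CAS  T0:  M=4  r_T0=3 ✓
   4) LOAD T0:  M=4  r_T0=4
   5) CAS  T0:  M=5  r_T0=4 ✓
   6) LOAD T0:  M=5  r_T0=5
   7) CAS  T0:  M=6  r_T0=5 ✓
   8) CAS  T1:  M=6  r_T1=3 ✗
   9) LOAD T1:  M=6  r_T1=6
  10) CAS  T1:  M=7  r_T1=6 ✓
  11) LOAD T0:  M=7  r_T0=7
  12) LOAD T1:  M=7  r_T1=7
  13) CAS  T1:  M=8  r_T1=7 ✓
  14) LOAD T1:  M=8  r_T1=8
  15) CAS  T0:  M=8  r_T0=7 ✗
  16) CAS  T1:  M=9  r_T1=8 ✓
  17) LOAD T0:  M=9  r_T0=9
  18) CAS  T0:  M=10  r_T0=9 ✓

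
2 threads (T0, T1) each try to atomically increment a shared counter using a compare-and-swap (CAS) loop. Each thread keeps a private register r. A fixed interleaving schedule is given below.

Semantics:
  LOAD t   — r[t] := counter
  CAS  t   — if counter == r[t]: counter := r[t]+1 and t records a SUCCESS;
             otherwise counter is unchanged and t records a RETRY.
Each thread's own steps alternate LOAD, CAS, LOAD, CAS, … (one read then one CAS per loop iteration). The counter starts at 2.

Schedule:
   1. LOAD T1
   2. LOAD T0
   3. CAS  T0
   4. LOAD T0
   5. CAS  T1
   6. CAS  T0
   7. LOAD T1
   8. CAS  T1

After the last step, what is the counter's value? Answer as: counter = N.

counter = 5

step 1: T1 LOAD ⇒ load; ctr=2 reg=2
step 2: T0 LOAD ⇒ load; ctr=2 reg=2
step 3: T0 CAS ⇒ ok; ctr=3 reg=2
step 4: T0 LOAD ⇒ load; ctr=3 reg=3
step 5: T1 CAS ⇒ retry; ctr=3 reg=2
step 6: T0 CAS ⇒ ok; ctr=4 reg=3
step 7: T1 LOAD ⇒ load; ctr=4 reg=4
step 8: T1 CAS ⇒ ok; ctr=5 reg=4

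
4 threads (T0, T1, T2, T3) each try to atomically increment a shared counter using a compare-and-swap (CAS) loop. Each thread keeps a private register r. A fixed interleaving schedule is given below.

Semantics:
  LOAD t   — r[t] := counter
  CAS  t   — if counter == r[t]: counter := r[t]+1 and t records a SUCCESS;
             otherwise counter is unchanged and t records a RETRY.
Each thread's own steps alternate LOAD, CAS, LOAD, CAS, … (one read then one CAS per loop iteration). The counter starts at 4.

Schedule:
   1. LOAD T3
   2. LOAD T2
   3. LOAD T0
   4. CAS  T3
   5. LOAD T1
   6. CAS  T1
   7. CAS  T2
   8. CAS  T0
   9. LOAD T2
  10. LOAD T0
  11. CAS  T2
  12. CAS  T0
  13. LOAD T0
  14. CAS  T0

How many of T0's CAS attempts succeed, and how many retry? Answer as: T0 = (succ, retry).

T0 = (1, 2)

step 1: T3 LOAD ⇒ load; ctr=4 reg=4
step 2: T2 LOAD ⇒ load; ctr=4 reg=4
step 3: T0 LOAD ⇒ load; ctr=4 reg=4
step 4: T3 CAS ⇒ ok; ctr=5 reg=4
step 5: T1 LOAD ⇒ load; ctr=5 reg=5
step 6: T1 CAS ⇒ ok; ctr=6 reg=5
step 7: T2 CAS ⇒ retry; ctr=6 reg=4
step 8: T0 CAS ⇒ retry; ctr=6 reg=4
step 9: T2 LOAD ⇒ load; ctr=6 reg=6
step 10: T0 LOAD ⇒ load; ctr=6 reg=6
step 11: T2 CAS ⇒ ok; ctr=7 reg=6
step 12: T0 CAS ⇒ retry; ctr=7 reg=6
step 13: T0 LOAD ⇒ load; ctr=7 reg=7
step 14: T0 CAS ⇒ ok; ctr=8 reg=7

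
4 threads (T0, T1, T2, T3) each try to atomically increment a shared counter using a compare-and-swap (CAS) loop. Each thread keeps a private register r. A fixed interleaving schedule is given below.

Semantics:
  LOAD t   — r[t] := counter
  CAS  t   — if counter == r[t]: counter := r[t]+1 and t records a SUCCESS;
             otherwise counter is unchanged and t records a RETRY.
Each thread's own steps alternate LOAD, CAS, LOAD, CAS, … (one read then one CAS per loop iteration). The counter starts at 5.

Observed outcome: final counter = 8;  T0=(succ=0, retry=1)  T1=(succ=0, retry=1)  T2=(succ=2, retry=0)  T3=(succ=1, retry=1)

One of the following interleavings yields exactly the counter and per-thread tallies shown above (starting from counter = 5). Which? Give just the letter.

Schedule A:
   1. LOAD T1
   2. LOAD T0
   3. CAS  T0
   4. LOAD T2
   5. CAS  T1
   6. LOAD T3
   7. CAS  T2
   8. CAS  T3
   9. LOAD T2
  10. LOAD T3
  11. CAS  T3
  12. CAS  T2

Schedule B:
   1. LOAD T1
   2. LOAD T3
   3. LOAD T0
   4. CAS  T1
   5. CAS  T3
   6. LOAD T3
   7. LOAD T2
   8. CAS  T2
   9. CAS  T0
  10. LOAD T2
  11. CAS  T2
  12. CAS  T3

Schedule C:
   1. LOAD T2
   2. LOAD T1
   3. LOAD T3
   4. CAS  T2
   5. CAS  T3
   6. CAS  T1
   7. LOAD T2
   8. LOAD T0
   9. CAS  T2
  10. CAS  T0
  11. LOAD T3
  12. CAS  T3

C

Run C:
1. LOAD T2 → mem=5 r[T2]=5 [LOAD]
2. LOAD T1 → mem=5 r[T1]=5 [LOAD]
3. LOAD T3 → mem=5 r[T3]=5 [LOAD]
4. CAS T2 → mem=6 r[T2]=5 [OK]
5. CAS T3 → mem=6 r[T3]=5 [RETRY]
6. CAS T1 → mem=6 r[T1]=5 [RETRY]
7. LOAD T2 → mem=6 r[T2]=6 [LOAD]
8. LOAD T0 → mem=6 r[T0]=6 [LOAD]
9. CAS T2 → mem=7 r[T2]=6 [OK]
10. CAS T0 → mem=7 r[T0]=6 [RETRY]
11. LOAD T3 → mem=7 r[T3]=7 [LOAD]
12. CAS T3 → mem=8 r[T3]=7 [OK]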